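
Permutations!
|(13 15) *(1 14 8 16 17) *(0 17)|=6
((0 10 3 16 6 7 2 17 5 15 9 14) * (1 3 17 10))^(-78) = ((0 1 3 16 6 7 2 10 17 5 15 9 14))^(-78) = (17)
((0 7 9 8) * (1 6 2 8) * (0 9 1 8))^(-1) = ((0 7 1 6 2)(8 9))^(-1) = (0 2 6 1 7)(8 9)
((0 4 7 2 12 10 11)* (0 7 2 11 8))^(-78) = (12)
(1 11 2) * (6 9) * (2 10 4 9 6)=[0, 11, 1, 3, 9, 5, 6, 7, 8, 2, 4, 10]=(1 11 10 4 9 2)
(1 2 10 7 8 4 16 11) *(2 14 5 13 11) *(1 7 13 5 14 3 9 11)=(1 3 9 11 7 8 4 16 2 10 13)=[0, 3, 10, 9, 16, 5, 6, 8, 4, 11, 13, 7, 12, 1, 14, 15, 2]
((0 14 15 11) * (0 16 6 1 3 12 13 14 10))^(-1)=(0 10)(1 6 16 11 15 14 13 12 3)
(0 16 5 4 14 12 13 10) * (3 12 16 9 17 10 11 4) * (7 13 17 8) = [9, 1, 2, 12, 14, 3, 6, 13, 7, 8, 0, 4, 17, 11, 16, 15, 5, 10] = (0 9 8 7 13 11 4 14 16 5 3 12 17 10)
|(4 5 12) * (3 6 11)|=3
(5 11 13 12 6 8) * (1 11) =[0, 11, 2, 3, 4, 1, 8, 7, 5, 9, 10, 13, 6, 12] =(1 11 13 12 6 8 5)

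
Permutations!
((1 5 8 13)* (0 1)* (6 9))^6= ((0 1 5 8 13)(6 9))^6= (0 1 5 8 13)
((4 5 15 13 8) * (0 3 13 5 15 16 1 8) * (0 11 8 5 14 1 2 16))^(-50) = (16)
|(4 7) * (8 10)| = |(4 7)(8 10)| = 2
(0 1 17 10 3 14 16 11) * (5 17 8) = (0 1 8 5 17 10 3 14 16 11) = [1, 8, 2, 14, 4, 17, 6, 7, 5, 9, 3, 0, 12, 13, 16, 15, 11, 10]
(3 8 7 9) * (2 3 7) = (2 3 8)(7 9) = [0, 1, 3, 8, 4, 5, 6, 9, 2, 7]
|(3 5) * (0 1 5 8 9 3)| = 3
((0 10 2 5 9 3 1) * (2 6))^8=(10)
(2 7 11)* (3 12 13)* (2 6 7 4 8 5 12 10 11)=(2 4 8 5 12 13 3 10 11 6 7)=[0, 1, 4, 10, 8, 12, 7, 2, 5, 9, 11, 6, 13, 3]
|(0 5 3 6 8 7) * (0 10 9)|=|(0 5 3 6 8 7 10 9)|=8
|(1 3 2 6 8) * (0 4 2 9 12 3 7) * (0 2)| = |(0 4)(1 7 2 6 8)(3 9 12)| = 30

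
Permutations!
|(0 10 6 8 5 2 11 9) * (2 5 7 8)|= 6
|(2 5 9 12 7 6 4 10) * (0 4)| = 9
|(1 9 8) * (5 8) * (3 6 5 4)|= |(1 9 4 3 6 5 8)|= 7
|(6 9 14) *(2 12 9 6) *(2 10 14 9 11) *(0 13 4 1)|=12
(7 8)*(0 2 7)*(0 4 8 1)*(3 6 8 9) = (0 2 7 1)(3 6 8 4 9) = [2, 0, 7, 6, 9, 5, 8, 1, 4, 3]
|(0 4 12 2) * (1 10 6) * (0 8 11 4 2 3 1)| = 10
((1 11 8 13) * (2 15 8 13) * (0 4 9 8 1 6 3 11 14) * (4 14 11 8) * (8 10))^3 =(0 14)(1 6 8)(2 11 3)(4 9)(10 15 13)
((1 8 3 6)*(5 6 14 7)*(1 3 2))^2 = ((1 8 2)(3 14 7 5 6))^2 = (1 2 8)(3 7 6 14 5)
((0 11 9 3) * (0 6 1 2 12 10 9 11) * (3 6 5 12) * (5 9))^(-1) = ((1 2 3 9 6)(5 12 10))^(-1) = (1 6 9 3 2)(5 10 12)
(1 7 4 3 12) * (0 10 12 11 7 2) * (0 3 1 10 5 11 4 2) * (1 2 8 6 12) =(0 5 11 7 8 6 12 10 1)(2 3 4) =[5, 0, 3, 4, 2, 11, 12, 8, 6, 9, 1, 7, 10]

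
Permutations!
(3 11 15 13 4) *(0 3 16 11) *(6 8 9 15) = (0 3)(4 16 11 6 8 9 15 13) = [3, 1, 2, 0, 16, 5, 8, 7, 9, 15, 10, 6, 12, 4, 14, 13, 11]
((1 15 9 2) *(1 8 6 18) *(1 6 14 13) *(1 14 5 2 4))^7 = (1 4 9 15)(2 8 5)(6 18)(13 14)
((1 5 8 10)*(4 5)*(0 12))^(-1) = (0 12)(1 10 8 5 4)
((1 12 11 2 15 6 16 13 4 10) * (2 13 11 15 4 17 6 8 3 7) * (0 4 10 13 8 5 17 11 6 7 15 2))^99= ((0 4 13 11 8 3 15 5 17 7)(1 12 2 10)(6 16))^99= (0 7 17 5 15 3 8 11 13 4)(1 10 2 12)(6 16)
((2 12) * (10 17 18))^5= (2 12)(10 18 17)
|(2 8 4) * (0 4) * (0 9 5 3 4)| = |(2 8 9 5 3 4)| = 6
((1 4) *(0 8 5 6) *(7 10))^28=(10)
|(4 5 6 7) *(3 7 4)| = |(3 7)(4 5 6)| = 6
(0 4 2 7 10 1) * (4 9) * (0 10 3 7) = (0 9 4 2)(1 10)(3 7) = [9, 10, 0, 7, 2, 5, 6, 3, 8, 4, 1]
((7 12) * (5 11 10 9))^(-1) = ((5 11 10 9)(7 12))^(-1) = (5 9 10 11)(7 12)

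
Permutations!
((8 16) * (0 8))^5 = ((0 8 16))^5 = (0 16 8)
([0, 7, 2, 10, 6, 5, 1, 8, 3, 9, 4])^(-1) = [0, 6, 2, 8, 10, 5, 4, 1, 7, 9, 3]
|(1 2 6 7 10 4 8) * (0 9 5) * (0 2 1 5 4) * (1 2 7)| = |(0 9 4 8 5 7 10)(1 2 6)| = 21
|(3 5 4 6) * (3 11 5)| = |(4 6 11 5)| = 4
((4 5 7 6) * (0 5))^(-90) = (7)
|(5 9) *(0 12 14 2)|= 4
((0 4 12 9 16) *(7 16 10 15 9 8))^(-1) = ((0 4 12 8 7 16)(9 10 15))^(-1) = (0 16 7 8 12 4)(9 15 10)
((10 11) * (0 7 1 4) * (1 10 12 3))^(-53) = (0 11 1 7 12 4 10 3)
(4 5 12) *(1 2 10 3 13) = (1 2 10 3 13)(4 5 12) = [0, 2, 10, 13, 5, 12, 6, 7, 8, 9, 3, 11, 4, 1]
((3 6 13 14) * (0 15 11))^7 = (0 15 11)(3 14 13 6)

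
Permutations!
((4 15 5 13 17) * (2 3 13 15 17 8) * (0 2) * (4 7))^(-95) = ((0 2 3 13 8)(4 17 7)(5 15))^(-95) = (4 17 7)(5 15)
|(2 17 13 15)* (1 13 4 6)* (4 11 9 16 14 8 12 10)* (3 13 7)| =16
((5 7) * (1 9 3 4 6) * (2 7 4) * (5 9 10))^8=(1 4 10 6 5)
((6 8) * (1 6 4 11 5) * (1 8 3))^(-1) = (1 3 6)(4 8 5 11)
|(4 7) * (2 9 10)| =6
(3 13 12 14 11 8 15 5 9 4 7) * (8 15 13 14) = (3 14 11 15 5 9 4 7)(8 13 12) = [0, 1, 2, 14, 7, 9, 6, 3, 13, 4, 10, 15, 8, 12, 11, 5]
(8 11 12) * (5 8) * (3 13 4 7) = (3 13 4 7)(5 8 11 12) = [0, 1, 2, 13, 7, 8, 6, 3, 11, 9, 10, 12, 5, 4]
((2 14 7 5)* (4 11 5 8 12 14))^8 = ((2 4 11 5)(7 8 12 14))^8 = (14)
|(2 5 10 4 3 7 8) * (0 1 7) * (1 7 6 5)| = 10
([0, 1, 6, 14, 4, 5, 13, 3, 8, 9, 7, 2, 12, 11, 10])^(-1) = (2 11 13 6)(3 7 10 14)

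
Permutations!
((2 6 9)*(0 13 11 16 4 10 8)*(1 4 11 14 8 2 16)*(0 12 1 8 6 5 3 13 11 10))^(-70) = ((0 11 8 12 1 4)(2 5 3 13 14 6 9 16 10))^(-70) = (0 8 1)(2 3 14 9 10 5 13 6 16)(4 11 12)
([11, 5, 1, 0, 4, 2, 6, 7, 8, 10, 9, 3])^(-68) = (0 11 3)(1 5 2)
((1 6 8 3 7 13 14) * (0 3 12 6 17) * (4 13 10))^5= (0 13 3 14 7 1 10 17 4)(6 12 8)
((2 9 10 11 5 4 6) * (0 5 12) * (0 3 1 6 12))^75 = (0 10 2 1 12 5 11 9 6 3 4)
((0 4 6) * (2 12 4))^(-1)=(0 6 4 12 2)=((0 2 12 4 6))^(-1)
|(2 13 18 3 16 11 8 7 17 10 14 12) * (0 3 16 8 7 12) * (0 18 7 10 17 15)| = |(0 3 8 12 2 13 7 15)(10 14 18 16 11)| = 40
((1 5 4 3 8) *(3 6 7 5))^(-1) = (1 8 3)(4 5 7 6)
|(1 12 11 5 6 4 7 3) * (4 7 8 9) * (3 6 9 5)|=|(1 12 11 3)(4 8 5 9)(6 7)|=4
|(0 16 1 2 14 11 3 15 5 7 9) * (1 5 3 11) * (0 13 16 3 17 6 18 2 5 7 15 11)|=|(0 3 11)(1 5 15 17 6 18 2 14)(7 9 13 16)|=24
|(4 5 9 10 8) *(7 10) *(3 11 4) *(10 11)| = |(3 10 8)(4 5 9 7 11)| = 15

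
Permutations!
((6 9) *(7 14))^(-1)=((6 9)(7 14))^(-1)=(6 9)(7 14)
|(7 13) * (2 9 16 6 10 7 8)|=8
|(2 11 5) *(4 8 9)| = |(2 11 5)(4 8 9)| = 3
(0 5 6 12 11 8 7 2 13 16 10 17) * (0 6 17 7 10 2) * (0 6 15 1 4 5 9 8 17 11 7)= (0 9 8 10)(1 4 5 11 17 15)(2 13 16)(6 12 7)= [9, 4, 13, 3, 5, 11, 12, 6, 10, 8, 0, 17, 7, 16, 14, 1, 2, 15]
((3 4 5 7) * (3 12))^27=(3 5 12 4 7)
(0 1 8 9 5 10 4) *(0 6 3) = [1, 8, 2, 0, 6, 10, 3, 7, 9, 5, 4] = (0 1 8 9 5 10 4 6 3)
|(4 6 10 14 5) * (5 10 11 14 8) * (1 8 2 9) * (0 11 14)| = 18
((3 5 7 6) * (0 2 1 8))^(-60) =(8)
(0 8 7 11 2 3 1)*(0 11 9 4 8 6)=(0 6)(1 11 2 3)(4 8 7 9)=[6, 11, 3, 1, 8, 5, 0, 9, 7, 4, 10, 2]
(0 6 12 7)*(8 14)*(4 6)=[4, 1, 2, 3, 6, 5, 12, 0, 14, 9, 10, 11, 7, 13, 8]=(0 4 6 12 7)(8 14)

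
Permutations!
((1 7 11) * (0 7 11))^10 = (11)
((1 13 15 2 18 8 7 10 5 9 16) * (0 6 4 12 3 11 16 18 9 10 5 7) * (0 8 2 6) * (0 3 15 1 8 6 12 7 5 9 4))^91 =((0 3 11 16 8 6)(1 13)(2 4 7 9 18)(5 10)(12 15))^91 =(0 3 11 16 8 6)(1 13)(2 4 7 9 18)(5 10)(12 15)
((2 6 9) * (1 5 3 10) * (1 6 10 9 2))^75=(10)(1 9 3 5)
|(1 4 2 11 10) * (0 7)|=10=|(0 7)(1 4 2 11 10)|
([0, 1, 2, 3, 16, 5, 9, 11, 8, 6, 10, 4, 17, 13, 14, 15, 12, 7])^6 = (17)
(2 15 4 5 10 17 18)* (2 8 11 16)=(2 15 4 5 10 17 18 8 11 16)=[0, 1, 15, 3, 5, 10, 6, 7, 11, 9, 17, 16, 12, 13, 14, 4, 2, 18, 8]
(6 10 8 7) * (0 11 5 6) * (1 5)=[11, 5, 2, 3, 4, 6, 10, 0, 7, 9, 8, 1]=(0 11 1 5 6 10 8 7)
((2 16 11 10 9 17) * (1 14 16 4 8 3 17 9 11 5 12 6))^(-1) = ((1 14 16 5 12 6)(2 4 8 3 17)(10 11))^(-1) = (1 6 12 5 16 14)(2 17 3 8 4)(10 11)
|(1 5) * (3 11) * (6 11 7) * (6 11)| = 6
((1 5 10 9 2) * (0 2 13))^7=(13)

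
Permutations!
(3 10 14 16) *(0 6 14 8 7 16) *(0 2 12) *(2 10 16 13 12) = (0 6 14 10 8 7 13 12)(3 16) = [6, 1, 2, 16, 4, 5, 14, 13, 7, 9, 8, 11, 0, 12, 10, 15, 3]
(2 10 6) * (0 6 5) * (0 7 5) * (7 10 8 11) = (0 6 2 8 11 7 5 10) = [6, 1, 8, 3, 4, 10, 2, 5, 11, 9, 0, 7]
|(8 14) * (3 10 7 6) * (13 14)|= 12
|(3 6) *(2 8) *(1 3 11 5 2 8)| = |(1 3 6 11 5 2)| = 6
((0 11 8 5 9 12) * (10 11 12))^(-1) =(0 12)(5 8 11 10 9)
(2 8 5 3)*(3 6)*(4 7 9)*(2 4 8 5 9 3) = (2 5 6)(3 4 7)(8 9) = [0, 1, 5, 4, 7, 6, 2, 3, 9, 8]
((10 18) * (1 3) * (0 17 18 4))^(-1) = ((0 17 18 10 4)(1 3))^(-1) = (0 4 10 18 17)(1 3)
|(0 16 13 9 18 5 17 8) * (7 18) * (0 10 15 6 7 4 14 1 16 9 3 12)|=72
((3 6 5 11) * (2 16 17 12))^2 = ((2 16 17 12)(3 6 5 11))^2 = (2 17)(3 5)(6 11)(12 16)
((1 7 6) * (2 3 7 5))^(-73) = (1 6 7 3 2 5)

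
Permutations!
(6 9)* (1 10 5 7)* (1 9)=(1 10 5 7 9 6)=[0, 10, 2, 3, 4, 7, 1, 9, 8, 6, 5]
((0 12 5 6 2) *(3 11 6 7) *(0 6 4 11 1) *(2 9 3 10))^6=(0 6 5 3 10)(1 2 12 9 7)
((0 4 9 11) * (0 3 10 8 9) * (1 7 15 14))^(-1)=(0 4)(1 14 15 7)(3 11 9 8 10)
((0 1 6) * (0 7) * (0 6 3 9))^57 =((0 1 3 9)(6 7))^57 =(0 1 3 9)(6 7)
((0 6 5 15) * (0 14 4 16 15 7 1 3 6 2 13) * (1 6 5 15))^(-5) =((0 2 13)(1 3 5 7 6 15 14 4 16))^(-5) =(0 2 13)(1 6 16 7 4 5 14 3 15)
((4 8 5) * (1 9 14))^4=((1 9 14)(4 8 5))^4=(1 9 14)(4 8 5)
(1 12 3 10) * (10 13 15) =(1 12 3 13 15 10) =[0, 12, 2, 13, 4, 5, 6, 7, 8, 9, 1, 11, 3, 15, 14, 10]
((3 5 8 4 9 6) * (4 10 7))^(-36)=((3 5 8 10 7 4 9 6))^(-36)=(3 7)(4 5)(6 10)(8 9)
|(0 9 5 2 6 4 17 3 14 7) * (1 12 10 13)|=|(0 9 5 2 6 4 17 3 14 7)(1 12 10 13)|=20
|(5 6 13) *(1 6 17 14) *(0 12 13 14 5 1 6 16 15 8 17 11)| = 10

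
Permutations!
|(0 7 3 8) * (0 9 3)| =6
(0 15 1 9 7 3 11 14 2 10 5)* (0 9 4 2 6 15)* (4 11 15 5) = (1 11 14 6 5 9 7 3 15)(2 10 4) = [0, 11, 10, 15, 2, 9, 5, 3, 8, 7, 4, 14, 12, 13, 6, 1]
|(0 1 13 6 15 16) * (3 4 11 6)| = |(0 1 13 3 4 11 6 15 16)| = 9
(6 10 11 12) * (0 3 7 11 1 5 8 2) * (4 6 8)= (0 3 7 11 12 8 2)(1 5 4 6 10)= [3, 5, 0, 7, 6, 4, 10, 11, 2, 9, 1, 12, 8]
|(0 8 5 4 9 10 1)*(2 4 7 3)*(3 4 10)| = 10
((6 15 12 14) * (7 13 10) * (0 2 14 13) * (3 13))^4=(0 15 10 14 3)(2 12 7 6 13)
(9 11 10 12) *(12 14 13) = [0, 1, 2, 3, 4, 5, 6, 7, 8, 11, 14, 10, 9, 12, 13] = (9 11 10 14 13 12)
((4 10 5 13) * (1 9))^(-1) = (1 9)(4 13 5 10)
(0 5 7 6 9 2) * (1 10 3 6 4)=(0 5 7 4 1 10 3 6 9 2)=[5, 10, 0, 6, 1, 7, 9, 4, 8, 2, 3]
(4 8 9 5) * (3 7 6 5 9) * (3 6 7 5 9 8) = (3 5 4)(6 9 8) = [0, 1, 2, 5, 3, 4, 9, 7, 6, 8]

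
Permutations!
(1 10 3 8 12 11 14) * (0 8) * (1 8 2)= [2, 10, 1, 0, 4, 5, 6, 7, 12, 9, 3, 14, 11, 13, 8]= (0 2 1 10 3)(8 12 11 14)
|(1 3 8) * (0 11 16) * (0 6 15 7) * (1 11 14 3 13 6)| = |(0 14 3 8 11 16 1 13 6 15 7)| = 11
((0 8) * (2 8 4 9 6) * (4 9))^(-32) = ((0 9 6 2 8))^(-32) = (0 2 9 8 6)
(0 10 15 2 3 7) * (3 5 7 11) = (0 10 15 2 5 7)(3 11) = [10, 1, 5, 11, 4, 7, 6, 0, 8, 9, 15, 3, 12, 13, 14, 2]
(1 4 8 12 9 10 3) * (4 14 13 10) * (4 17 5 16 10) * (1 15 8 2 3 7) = (1 14 13 4 2 3 15 8 12 9 17 5 16 10 7) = [0, 14, 3, 15, 2, 16, 6, 1, 12, 17, 7, 11, 9, 4, 13, 8, 10, 5]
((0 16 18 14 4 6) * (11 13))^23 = ((0 16 18 14 4 6)(11 13))^23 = (0 6 4 14 18 16)(11 13)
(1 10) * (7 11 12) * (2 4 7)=(1 10)(2 4 7 11 12)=[0, 10, 4, 3, 7, 5, 6, 11, 8, 9, 1, 12, 2]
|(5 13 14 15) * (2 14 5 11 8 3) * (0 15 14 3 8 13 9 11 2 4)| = 20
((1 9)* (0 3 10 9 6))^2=((0 3 10 9 1 6))^2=(0 10 1)(3 9 6)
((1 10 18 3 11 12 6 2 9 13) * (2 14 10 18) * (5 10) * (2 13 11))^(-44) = (1 9 14)(2 6 13)(3 12 10)(5 18 11)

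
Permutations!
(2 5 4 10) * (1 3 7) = (1 3 7)(2 5 4 10) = [0, 3, 5, 7, 10, 4, 6, 1, 8, 9, 2]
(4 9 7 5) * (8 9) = (4 8 9 7 5) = [0, 1, 2, 3, 8, 4, 6, 5, 9, 7]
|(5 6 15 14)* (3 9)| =|(3 9)(5 6 15 14)| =4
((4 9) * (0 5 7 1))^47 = (0 1 7 5)(4 9) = ((0 5 7 1)(4 9))^47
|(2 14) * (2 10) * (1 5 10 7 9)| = 7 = |(1 5 10 2 14 7 9)|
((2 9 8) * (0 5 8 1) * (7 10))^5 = ((0 5 8 2 9 1)(7 10))^5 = (0 1 9 2 8 5)(7 10)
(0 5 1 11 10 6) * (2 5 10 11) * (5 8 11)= [10, 2, 8, 3, 4, 1, 0, 7, 11, 9, 6, 5]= (0 10 6)(1 2 8 11 5)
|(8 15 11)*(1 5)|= |(1 5)(8 15 11)|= 6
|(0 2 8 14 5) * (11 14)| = |(0 2 8 11 14 5)| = 6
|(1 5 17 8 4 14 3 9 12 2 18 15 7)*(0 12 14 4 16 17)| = |(0 12 2 18 15 7 1 5)(3 9 14)(8 16 17)| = 24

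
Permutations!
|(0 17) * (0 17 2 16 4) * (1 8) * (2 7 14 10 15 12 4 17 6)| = 28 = |(0 7 14 10 15 12 4)(1 8)(2 16 17 6)|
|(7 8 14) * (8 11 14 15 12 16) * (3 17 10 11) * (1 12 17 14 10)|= 6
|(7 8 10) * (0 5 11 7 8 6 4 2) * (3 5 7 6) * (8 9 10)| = |(0 7 3 5 11 6 4 2)(9 10)| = 8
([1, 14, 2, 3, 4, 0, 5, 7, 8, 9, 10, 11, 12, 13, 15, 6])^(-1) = [5, 0, 2, 3, 4, 6, 15, 7, 8, 9, 10, 11, 12, 13, 1, 14]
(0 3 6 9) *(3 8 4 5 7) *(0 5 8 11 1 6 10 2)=(0 11 1 6 9 5 7 3 10 2)(4 8)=[11, 6, 0, 10, 8, 7, 9, 3, 4, 5, 2, 1]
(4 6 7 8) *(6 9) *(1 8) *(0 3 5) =[3, 8, 2, 5, 9, 0, 7, 1, 4, 6] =(0 3 5)(1 8 4 9 6 7)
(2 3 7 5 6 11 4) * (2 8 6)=(2 3 7 5)(4 8 6 11)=[0, 1, 3, 7, 8, 2, 11, 5, 6, 9, 10, 4]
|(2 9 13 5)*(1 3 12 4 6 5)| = |(1 3 12 4 6 5 2 9 13)| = 9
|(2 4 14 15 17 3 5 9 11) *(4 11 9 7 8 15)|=|(2 11)(3 5 7 8 15 17)(4 14)|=6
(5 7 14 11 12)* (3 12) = (3 12 5 7 14 11) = [0, 1, 2, 12, 4, 7, 6, 14, 8, 9, 10, 3, 5, 13, 11]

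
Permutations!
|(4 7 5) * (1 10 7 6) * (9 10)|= 7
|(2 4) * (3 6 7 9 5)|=|(2 4)(3 6 7 9 5)|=10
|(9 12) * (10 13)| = 2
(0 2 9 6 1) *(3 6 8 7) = (0 2 9 8 7 3 6 1) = [2, 0, 9, 6, 4, 5, 1, 3, 7, 8]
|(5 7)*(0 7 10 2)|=|(0 7 5 10 2)|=5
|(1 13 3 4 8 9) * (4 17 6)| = 8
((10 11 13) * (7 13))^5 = (7 13 10 11)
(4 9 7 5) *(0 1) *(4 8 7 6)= (0 1)(4 9 6)(5 8 7)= [1, 0, 2, 3, 9, 8, 4, 5, 7, 6]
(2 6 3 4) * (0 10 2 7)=(0 10 2 6 3 4 7)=[10, 1, 6, 4, 7, 5, 3, 0, 8, 9, 2]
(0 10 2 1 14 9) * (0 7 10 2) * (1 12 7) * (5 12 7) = (0 2 7 10)(1 14 9)(5 12) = [2, 14, 7, 3, 4, 12, 6, 10, 8, 1, 0, 11, 5, 13, 9]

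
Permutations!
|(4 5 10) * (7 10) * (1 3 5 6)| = 7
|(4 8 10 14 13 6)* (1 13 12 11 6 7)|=|(1 13 7)(4 8 10 14 12 11 6)|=21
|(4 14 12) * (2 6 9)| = 3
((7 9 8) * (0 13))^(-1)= (0 13)(7 8 9)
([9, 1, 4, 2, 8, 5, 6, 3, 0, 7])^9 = (0 7 2 8 9 3 4)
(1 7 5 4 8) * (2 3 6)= (1 7 5 4 8)(2 3 6)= [0, 7, 3, 6, 8, 4, 2, 5, 1]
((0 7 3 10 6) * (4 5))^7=((0 7 3 10 6)(4 5))^7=(0 3 6 7 10)(4 5)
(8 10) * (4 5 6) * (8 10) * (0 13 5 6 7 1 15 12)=(0 13 5 7 1 15 12)(4 6)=[13, 15, 2, 3, 6, 7, 4, 1, 8, 9, 10, 11, 0, 5, 14, 12]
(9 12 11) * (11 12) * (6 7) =(12)(6 7)(9 11) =[0, 1, 2, 3, 4, 5, 7, 6, 8, 11, 10, 9, 12]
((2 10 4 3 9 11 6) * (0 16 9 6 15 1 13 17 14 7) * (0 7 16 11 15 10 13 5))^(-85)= (0 6 16)(1 4 17)(2 9 11)(3 14 5)(10 13 15)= ((0 11 10 4 3 6 2 13 17 14 16 9 15 1 5))^(-85)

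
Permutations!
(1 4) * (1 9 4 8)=(1 8)(4 9)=[0, 8, 2, 3, 9, 5, 6, 7, 1, 4]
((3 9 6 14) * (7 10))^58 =(3 6)(9 14)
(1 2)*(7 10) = [0, 2, 1, 3, 4, 5, 6, 10, 8, 9, 7] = (1 2)(7 10)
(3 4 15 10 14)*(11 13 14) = [0, 1, 2, 4, 15, 5, 6, 7, 8, 9, 11, 13, 12, 14, 3, 10] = (3 4 15 10 11 13 14)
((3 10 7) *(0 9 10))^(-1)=((0 9 10 7 3))^(-1)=(0 3 7 10 9)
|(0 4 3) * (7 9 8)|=|(0 4 3)(7 9 8)|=3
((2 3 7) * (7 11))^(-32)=(11)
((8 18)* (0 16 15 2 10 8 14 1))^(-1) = (0 1 14 18 8 10 2 15 16)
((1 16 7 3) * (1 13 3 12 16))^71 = (3 13)(7 16 12)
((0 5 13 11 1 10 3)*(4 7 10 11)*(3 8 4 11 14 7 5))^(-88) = ((0 3)(1 14 7 10 8 4 5 13 11))^(-88) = (1 7 8 5 11 14 10 4 13)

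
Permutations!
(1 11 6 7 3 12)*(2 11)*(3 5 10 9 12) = [0, 2, 11, 3, 4, 10, 7, 5, 8, 12, 9, 6, 1] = (1 2 11 6 7 5 10 9 12)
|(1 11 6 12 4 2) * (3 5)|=|(1 11 6 12 4 2)(3 5)|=6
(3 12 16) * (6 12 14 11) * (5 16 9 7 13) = (3 14 11 6 12 9 7 13 5 16) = [0, 1, 2, 14, 4, 16, 12, 13, 8, 7, 10, 6, 9, 5, 11, 15, 3]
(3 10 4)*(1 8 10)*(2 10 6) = (1 8 6 2 10 4 3) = [0, 8, 10, 1, 3, 5, 2, 7, 6, 9, 4]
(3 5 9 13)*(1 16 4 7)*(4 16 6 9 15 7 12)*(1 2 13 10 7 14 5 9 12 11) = (16)(1 6 12 4 11)(2 13 3 9 10 7)(5 15 14) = [0, 6, 13, 9, 11, 15, 12, 2, 8, 10, 7, 1, 4, 3, 5, 14, 16]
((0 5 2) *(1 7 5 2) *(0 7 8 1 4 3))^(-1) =(0 3 4 5 7 2)(1 8)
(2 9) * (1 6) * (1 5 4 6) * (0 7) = (0 7)(2 9)(4 6 5) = [7, 1, 9, 3, 6, 4, 5, 0, 8, 2]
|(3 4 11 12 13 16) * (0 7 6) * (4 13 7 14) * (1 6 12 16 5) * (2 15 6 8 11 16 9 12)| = |(0 14 4 16 3 13 5 1 8 11 9 12 7 2 15 6)| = 16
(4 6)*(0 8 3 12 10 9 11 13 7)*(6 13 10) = [8, 1, 2, 12, 13, 5, 4, 0, 3, 11, 9, 10, 6, 7] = (0 8 3 12 6 4 13 7)(9 11 10)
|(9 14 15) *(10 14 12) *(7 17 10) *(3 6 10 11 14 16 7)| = |(3 6 10 16 7 17 11 14 15 9 12)| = 11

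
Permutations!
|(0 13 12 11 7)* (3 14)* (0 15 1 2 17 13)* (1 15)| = 14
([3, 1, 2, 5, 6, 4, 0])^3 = (0 4 3 6 5)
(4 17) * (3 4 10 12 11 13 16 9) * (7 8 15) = (3 4 17 10 12 11 13 16 9)(7 8 15) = [0, 1, 2, 4, 17, 5, 6, 8, 15, 3, 12, 13, 11, 16, 14, 7, 9, 10]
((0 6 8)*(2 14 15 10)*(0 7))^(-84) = (15)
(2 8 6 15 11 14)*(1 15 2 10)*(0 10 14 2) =(0 10 1 15 11 2 8 6) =[10, 15, 8, 3, 4, 5, 0, 7, 6, 9, 1, 2, 12, 13, 14, 11]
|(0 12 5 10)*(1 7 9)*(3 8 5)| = 6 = |(0 12 3 8 5 10)(1 7 9)|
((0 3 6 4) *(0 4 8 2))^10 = ((0 3 6 8 2))^10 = (8)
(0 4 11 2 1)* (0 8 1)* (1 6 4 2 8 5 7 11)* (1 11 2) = (0 1 5 7 2)(4 11 8 6) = [1, 5, 0, 3, 11, 7, 4, 2, 6, 9, 10, 8]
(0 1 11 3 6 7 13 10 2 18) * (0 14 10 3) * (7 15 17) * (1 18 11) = (0 18 14 10 2 11)(3 6 15 17 7 13) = [18, 1, 11, 6, 4, 5, 15, 13, 8, 9, 2, 0, 12, 3, 10, 17, 16, 7, 14]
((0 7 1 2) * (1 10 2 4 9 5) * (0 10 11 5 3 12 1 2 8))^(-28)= (1 9 12 4 3)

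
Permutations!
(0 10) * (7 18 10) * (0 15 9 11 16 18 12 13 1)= [7, 0, 2, 3, 4, 5, 6, 12, 8, 11, 15, 16, 13, 1, 14, 9, 18, 17, 10]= (0 7 12 13 1)(9 11 16 18 10 15)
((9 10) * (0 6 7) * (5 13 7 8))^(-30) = (13)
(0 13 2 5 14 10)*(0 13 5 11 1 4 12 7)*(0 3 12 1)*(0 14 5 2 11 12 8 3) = (0 2 12 7)(1 4)(3 8)(10 13 11 14) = [2, 4, 12, 8, 1, 5, 6, 0, 3, 9, 13, 14, 7, 11, 10]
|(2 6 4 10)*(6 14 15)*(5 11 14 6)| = 4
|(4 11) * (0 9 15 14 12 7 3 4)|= |(0 9 15 14 12 7 3 4 11)|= 9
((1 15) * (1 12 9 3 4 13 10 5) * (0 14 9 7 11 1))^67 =(0 3 10 14 4 5 9 13)(1 12 11 15 7)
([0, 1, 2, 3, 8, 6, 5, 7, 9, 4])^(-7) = [0, 1, 2, 3, 9, 6, 5, 7, 4, 8]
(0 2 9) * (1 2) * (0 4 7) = (0 1 2 9 4 7) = [1, 2, 9, 3, 7, 5, 6, 0, 8, 4]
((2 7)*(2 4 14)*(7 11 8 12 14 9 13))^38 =((2 11 8 12 14)(4 9 13 7))^38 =(2 12 11 14 8)(4 13)(7 9)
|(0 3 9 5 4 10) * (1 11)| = |(0 3 9 5 4 10)(1 11)| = 6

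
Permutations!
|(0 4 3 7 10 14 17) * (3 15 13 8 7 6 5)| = |(0 4 15 13 8 7 10 14 17)(3 6 5)| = 9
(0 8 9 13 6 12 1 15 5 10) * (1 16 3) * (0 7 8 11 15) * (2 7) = (0 11 15 5 10 2 7 8 9 13 6 12 16 3 1) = [11, 0, 7, 1, 4, 10, 12, 8, 9, 13, 2, 15, 16, 6, 14, 5, 3]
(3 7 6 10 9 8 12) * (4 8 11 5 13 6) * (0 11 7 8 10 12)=(0 11 5 13 6 12 3 8)(4 10 9 7)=[11, 1, 2, 8, 10, 13, 12, 4, 0, 7, 9, 5, 3, 6]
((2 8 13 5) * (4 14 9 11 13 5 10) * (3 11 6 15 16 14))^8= ((2 8 5)(3 11 13 10 4)(6 15 16 14 9))^8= (2 5 8)(3 10 11 4 13)(6 14 15 9 16)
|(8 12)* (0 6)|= |(0 6)(8 12)|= 2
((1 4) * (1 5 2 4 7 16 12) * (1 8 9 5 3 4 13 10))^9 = (1 10 13 2 5 9 8 12 16 7)(3 4) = ((1 7 16 12 8 9 5 2 13 10)(3 4))^9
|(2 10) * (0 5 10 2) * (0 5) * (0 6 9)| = 6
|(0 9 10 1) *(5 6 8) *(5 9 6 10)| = 7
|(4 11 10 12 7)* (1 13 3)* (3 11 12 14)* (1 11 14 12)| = 9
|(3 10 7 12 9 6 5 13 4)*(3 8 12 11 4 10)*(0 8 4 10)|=21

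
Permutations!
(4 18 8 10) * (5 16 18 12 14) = [0, 1, 2, 3, 12, 16, 6, 7, 10, 9, 4, 11, 14, 13, 5, 15, 18, 17, 8] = (4 12 14 5 16 18 8 10)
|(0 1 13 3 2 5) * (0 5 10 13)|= |(0 1)(2 10 13 3)|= 4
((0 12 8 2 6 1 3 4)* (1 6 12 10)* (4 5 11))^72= (12)(0 1 5 4 10 3 11)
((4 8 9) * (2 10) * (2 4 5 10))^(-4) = ((4 8 9 5 10))^(-4) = (4 8 9 5 10)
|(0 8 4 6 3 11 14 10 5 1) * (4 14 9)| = 30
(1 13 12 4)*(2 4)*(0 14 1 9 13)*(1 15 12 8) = (0 14 15 12 2 4 9 13 8 1) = [14, 0, 4, 3, 9, 5, 6, 7, 1, 13, 10, 11, 2, 8, 15, 12]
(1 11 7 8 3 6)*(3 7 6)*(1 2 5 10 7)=[0, 11, 5, 3, 4, 10, 2, 8, 1, 9, 7, 6]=(1 11 6 2 5 10 7 8)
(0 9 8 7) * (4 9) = (0 4 9 8 7) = [4, 1, 2, 3, 9, 5, 6, 0, 7, 8]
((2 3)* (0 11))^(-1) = ((0 11)(2 3))^(-1) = (0 11)(2 3)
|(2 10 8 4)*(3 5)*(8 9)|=10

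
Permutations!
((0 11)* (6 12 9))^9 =((0 11)(6 12 9))^9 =(12)(0 11)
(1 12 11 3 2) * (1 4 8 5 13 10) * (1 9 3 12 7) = (1 7)(2 4 8 5 13 10 9 3)(11 12) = [0, 7, 4, 2, 8, 13, 6, 1, 5, 3, 9, 12, 11, 10]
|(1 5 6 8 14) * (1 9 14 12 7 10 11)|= 8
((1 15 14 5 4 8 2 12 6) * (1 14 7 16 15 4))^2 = ((1 4 8 2 12 6 14 5)(7 16 15))^2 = (1 8 12 14)(2 6 5 4)(7 15 16)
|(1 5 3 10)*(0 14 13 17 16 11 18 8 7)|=36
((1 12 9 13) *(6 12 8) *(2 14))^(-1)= (1 13 9 12 6 8)(2 14)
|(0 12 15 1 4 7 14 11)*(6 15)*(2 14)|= |(0 12 6 15 1 4 7 2 14 11)|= 10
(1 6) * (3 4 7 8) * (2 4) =(1 6)(2 4 7 8 3) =[0, 6, 4, 2, 7, 5, 1, 8, 3]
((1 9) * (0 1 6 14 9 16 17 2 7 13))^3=(0 17 13 16 7 1 2)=((0 1 16 17 2 7 13)(6 14 9))^3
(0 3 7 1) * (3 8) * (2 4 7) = [8, 0, 4, 2, 7, 5, 6, 1, 3] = (0 8 3 2 4 7 1)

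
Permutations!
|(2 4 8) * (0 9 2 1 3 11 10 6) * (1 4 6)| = 4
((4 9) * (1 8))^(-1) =((1 8)(4 9))^(-1) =(1 8)(4 9)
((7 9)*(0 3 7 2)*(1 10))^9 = (0 2 9 7 3)(1 10)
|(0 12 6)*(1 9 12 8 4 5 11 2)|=10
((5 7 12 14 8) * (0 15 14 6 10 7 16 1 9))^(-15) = ((0 15 14 8 5 16 1 9)(6 10 7 12))^(-15) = (0 15 14 8 5 16 1 9)(6 10 7 12)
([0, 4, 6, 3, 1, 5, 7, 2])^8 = [0, 1, 7, 3, 4, 5, 2, 6]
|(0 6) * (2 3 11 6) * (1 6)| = 6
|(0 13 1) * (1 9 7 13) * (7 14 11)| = 10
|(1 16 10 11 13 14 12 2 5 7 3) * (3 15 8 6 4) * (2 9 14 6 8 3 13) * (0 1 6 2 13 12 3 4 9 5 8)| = |(0 1 16 10 11 13 2 8)(3 6 9 14)(4 12 5 7 15)| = 40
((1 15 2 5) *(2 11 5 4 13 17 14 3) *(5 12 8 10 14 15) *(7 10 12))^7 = (1 5)(2 10 15 4 14 11 13 3 7 17)(8 12)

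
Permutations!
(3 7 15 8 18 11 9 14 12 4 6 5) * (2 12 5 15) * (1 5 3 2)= (1 5 2 12 4 6 15 8 18 11 9 14 3 7)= [0, 5, 12, 7, 6, 2, 15, 1, 18, 14, 10, 9, 4, 13, 3, 8, 16, 17, 11]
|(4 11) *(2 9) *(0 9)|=|(0 9 2)(4 11)|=6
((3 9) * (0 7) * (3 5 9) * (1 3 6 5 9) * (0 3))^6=(9)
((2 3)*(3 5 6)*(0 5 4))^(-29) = ((0 5 6 3 2 4))^(-29) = (0 5 6 3 2 4)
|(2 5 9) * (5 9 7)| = |(2 9)(5 7)| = 2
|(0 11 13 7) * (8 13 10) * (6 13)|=|(0 11 10 8 6 13 7)|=7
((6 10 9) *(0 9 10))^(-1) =(10)(0 6 9)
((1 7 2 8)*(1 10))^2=(1 2 10 7 8)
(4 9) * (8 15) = (4 9)(8 15) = [0, 1, 2, 3, 9, 5, 6, 7, 15, 4, 10, 11, 12, 13, 14, 8]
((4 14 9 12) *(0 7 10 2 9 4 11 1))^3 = (0 2 11 7 9 1 10 12)(4 14)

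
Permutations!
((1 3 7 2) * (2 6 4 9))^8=(1 3 7 6 4 9 2)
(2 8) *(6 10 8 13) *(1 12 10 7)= (1 12 10 8 2 13 6 7)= [0, 12, 13, 3, 4, 5, 7, 1, 2, 9, 8, 11, 10, 6]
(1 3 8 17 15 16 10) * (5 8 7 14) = (1 3 7 14 5 8 17 15 16 10) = [0, 3, 2, 7, 4, 8, 6, 14, 17, 9, 1, 11, 12, 13, 5, 16, 10, 15]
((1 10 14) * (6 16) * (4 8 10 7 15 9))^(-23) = (1 7 15 9 4 8 10 14)(6 16) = ((1 7 15 9 4 8 10 14)(6 16))^(-23)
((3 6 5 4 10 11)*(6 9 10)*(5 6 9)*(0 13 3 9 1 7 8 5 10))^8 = ((0 13 3 10 11 9)(1 7 8 5 4))^8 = (0 3 11)(1 5 7 4 8)(9 13 10)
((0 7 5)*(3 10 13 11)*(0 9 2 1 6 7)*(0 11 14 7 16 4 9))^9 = (0 11 3 10 13 14 7 5)(1 4)(2 16)(6 9)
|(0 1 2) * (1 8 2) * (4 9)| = |(0 8 2)(4 9)| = 6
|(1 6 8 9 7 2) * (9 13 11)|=8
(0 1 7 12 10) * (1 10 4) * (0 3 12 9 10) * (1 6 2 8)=[0, 7, 8, 12, 6, 5, 2, 9, 1, 10, 3, 11, 4]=(1 7 9 10 3 12 4 6 2 8)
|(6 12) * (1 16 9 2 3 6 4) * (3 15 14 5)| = 11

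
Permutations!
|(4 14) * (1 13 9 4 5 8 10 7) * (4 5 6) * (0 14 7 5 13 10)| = 18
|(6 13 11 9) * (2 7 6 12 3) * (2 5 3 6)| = |(2 7)(3 5)(6 13 11 9 12)| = 10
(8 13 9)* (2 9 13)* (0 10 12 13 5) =[10, 1, 9, 3, 4, 0, 6, 7, 2, 8, 12, 11, 13, 5] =(0 10 12 13 5)(2 9 8)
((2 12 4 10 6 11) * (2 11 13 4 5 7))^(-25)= (2 7 5 12)(4 13 6 10)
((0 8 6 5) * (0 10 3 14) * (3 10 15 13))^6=(0 3 15 6)(5 8 14 13)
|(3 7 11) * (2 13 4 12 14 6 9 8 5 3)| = |(2 13 4 12 14 6 9 8 5 3 7 11)| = 12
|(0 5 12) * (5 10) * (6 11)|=4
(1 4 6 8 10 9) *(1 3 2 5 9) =(1 4 6 8 10)(2 5 9 3) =[0, 4, 5, 2, 6, 9, 8, 7, 10, 3, 1]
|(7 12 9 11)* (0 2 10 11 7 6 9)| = |(0 2 10 11 6 9 7 12)| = 8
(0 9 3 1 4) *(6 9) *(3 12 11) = (0 6 9 12 11 3 1 4) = [6, 4, 2, 1, 0, 5, 9, 7, 8, 12, 10, 3, 11]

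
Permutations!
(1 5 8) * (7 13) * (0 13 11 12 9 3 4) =(0 13 7 11 12 9 3 4)(1 5 8) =[13, 5, 2, 4, 0, 8, 6, 11, 1, 3, 10, 12, 9, 7]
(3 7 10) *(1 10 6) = (1 10 3 7 6) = [0, 10, 2, 7, 4, 5, 1, 6, 8, 9, 3]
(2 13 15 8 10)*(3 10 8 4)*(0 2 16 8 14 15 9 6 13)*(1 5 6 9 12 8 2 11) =(0 11 1 5 6 13 12 8 14 15 4 3 10 16 2) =[11, 5, 0, 10, 3, 6, 13, 7, 14, 9, 16, 1, 8, 12, 15, 4, 2]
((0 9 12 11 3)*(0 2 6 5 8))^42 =((0 9 12 11 3 2 6 5 8))^42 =(0 6 11)(2 12 8)(3 9 5)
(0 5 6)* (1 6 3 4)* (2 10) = (0 5 3 4 1 6)(2 10) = [5, 6, 10, 4, 1, 3, 0, 7, 8, 9, 2]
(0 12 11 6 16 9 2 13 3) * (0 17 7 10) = [12, 1, 13, 17, 4, 5, 16, 10, 8, 2, 0, 6, 11, 3, 14, 15, 9, 7] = (0 12 11 6 16 9 2 13 3 17 7 10)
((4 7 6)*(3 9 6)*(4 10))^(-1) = (3 7 4 10 6 9)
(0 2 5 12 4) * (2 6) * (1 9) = (0 6 2 5 12 4)(1 9) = [6, 9, 5, 3, 0, 12, 2, 7, 8, 1, 10, 11, 4]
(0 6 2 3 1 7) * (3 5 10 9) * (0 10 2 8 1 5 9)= (0 6 8 1 7 10)(2 9 3 5)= [6, 7, 9, 5, 4, 2, 8, 10, 1, 3, 0]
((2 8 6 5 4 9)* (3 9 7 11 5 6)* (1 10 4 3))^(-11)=((1 10 4 7 11 5 3 9 2 8))^(-11)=(1 8 2 9 3 5 11 7 4 10)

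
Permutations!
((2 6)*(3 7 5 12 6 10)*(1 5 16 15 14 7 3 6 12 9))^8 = (16)(1 9 5)(2 6 10)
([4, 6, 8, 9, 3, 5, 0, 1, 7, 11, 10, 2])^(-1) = (0 6 1 7 8 2 11 9 3 4)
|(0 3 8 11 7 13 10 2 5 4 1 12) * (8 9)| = |(0 3 9 8 11 7 13 10 2 5 4 1 12)| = 13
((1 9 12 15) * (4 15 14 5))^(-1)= (1 15 4 5 14 12 9)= ((1 9 12 14 5 4 15))^(-1)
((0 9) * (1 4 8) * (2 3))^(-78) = (9) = ((0 9)(1 4 8)(2 3))^(-78)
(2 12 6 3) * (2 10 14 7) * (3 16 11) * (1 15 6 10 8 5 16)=(1 15 6)(2 12 10 14 7)(3 8 5 16 11)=[0, 15, 12, 8, 4, 16, 1, 2, 5, 9, 14, 3, 10, 13, 7, 6, 11]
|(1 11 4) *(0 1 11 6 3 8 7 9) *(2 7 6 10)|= 6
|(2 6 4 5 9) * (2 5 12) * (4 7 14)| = |(2 6 7 14 4 12)(5 9)| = 6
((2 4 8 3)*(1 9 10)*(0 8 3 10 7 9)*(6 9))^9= ((0 8 10 1)(2 4 3)(6 9 7))^9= (0 8 10 1)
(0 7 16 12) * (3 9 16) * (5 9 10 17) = (0 7 3 10 17 5 9 16 12) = [7, 1, 2, 10, 4, 9, 6, 3, 8, 16, 17, 11, 0, 13, 14, 15, 12, 5]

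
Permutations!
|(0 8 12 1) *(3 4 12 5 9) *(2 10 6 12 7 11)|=|(0 8 5 9 3 4 7 11 2 10 6 12 1)|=13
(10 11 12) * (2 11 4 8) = (2 11 12 10 4 8) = [0, 1, 11, 3, 8, 5, 6, 7, 2, 9, 4, 12, 10]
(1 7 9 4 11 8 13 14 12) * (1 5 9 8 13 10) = (1 7 8 10)(4 11 13 14 12 5 9) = [0, 7, 2, 3, 11, 9, 6, 8, 10, 4, 1, 13, 5, 14, 12]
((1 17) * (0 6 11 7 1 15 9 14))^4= (0 1 14 7 9 11 15 6 17)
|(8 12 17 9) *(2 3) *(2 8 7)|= 7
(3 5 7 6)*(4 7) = [0, 1, 2, 5, 7, 4, 3, 6] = (3 5 4 7 6)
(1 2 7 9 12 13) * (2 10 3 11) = [0, 10, 7, 11, 4, 5, 6, 9, 8, 12, 3, 2, 13, 1] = (1 10 3 11 2 7 9 12 13)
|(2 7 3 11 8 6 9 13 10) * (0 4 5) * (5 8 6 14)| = |(0 4 8 14 5)(2 7 3 11 6 9 13 10)| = 40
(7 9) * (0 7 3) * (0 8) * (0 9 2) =(0 7 2)(3 8 9) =[7, 1, 0, 8, 4, 5, 6, 2, 9, 3]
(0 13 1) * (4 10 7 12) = [13, 0, 2, 3, 10, 5, 6, 12, 8, 9, 7, 11, 4, 1] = (0 13 1)(4 10 7 12)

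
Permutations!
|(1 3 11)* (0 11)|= |(0 11 1 3)|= 4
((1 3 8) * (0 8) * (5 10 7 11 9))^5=(11)(0 8 1 3)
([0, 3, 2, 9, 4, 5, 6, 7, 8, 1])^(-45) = [0, 1, 2, 3, 4, 5, 6, 7, 8, 9]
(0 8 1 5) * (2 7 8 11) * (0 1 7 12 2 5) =[11, 0, 12, 3, 4, 1, 6, 8, 7, 9, 10, 5, 2] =(0 11 5 1)(2 12)(7 8)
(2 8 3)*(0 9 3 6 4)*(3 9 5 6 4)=(9)(0 5 6 3 2 8 4)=[5, 1, 8, 2, 0, 6, 3, 7, 4, 9]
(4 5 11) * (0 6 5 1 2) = [6, 2, 0, 3, 1, 11, 5, 7, 8, 9, 10, 4] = (0 6 5 11 4 1 2)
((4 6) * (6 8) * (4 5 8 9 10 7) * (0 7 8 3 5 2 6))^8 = (0 4 10)(7 9 8)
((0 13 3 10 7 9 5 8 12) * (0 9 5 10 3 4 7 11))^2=(0 4 5 12 10)(7 8 9 11 13)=((0 13 4 7 5 8 12 9 10 11))^2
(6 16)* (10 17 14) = (6 16)(10 17 14) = [0, 1, 2, 3, 4, 5, 16, 7, 8, 9, 17, 11, 12, 13, 10, 15, 6, 14]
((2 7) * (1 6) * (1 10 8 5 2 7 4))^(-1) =(1 4 2 5 8 10 6)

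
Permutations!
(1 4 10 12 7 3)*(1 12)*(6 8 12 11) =(1 4 10)(3 11 6 8 12 7) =[0, 4, 2, 11, 10, 5, 8, 3, 12, 9, 1, 6, 7]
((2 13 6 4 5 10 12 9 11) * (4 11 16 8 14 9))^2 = ((2 13 6 11)(4 5 10 12)(8 14 9 16))^2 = (2 6)(4 10)(5 12)(8 9)(11 13)(14 16)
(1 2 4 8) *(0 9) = (0 9)(1 2 4 8) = [9, 2, 4, 3, 8, 5, 6, 7, 1, 0]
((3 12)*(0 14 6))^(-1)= (0 6 14)(3 12)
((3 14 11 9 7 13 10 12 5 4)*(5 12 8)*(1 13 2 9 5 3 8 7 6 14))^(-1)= ((1 13 10 7 2 9 6 14 11 5 4 8 3))^(-1)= (1 3 8 4 5 11 14 6 9 2 7 10 13)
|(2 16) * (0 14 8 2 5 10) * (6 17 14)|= 9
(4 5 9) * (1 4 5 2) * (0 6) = (0 6)(1 4 2)(5 9) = [6, 4, 1, 3, 2, 9, 0, 7, 8, 5]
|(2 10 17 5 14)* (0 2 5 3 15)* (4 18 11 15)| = |(0 2 10 17 3 4 18 11 15)(5 14)| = 18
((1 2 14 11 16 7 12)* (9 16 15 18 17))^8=(1 16 18 14 12 9 15 2 7 17 11)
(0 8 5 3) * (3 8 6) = (0 6 3)(5 8) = [6, 1, 2, 0, 4, 8, 3, 7, 5]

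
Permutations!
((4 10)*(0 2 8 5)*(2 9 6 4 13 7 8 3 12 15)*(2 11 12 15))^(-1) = (0 5 8 7 13 10 4 6 9)(2 12 11 15 3)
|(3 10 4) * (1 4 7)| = 5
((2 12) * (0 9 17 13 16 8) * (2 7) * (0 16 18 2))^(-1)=(0 7 12 2 18 13 17 9)(8 16)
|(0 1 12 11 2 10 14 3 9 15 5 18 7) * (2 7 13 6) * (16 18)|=55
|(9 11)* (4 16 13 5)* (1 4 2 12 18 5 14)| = |(1 4 16 13 14)(2 12 18 5)(9 11)| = 20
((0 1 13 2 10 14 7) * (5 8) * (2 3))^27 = ((0 1 13 3 2 10 14 7)(5 8))^27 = (0 3 14 1 2 7 13 10)(5 8)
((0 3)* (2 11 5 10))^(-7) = (0 3)(2 11 5 10)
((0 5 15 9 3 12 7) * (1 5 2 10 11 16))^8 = (0 9 16)(1 2 3)(5 10 12)(7 15 11)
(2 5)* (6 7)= (2 5)(6 7)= [0, 1, 5, 3, 4, 2, 7, 6]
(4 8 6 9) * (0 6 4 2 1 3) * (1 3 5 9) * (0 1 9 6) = [0, 5, 3, 1, 8, 6, 9, 7, 4, 2] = (1 5 6 9 2 3)(4 8)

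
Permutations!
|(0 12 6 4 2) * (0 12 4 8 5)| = 7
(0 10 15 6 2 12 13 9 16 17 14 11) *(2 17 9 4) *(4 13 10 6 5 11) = (0 6 17 14 4 2 12 10 15 5 11)(9 16) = [6, 1, 12, 3, 2, 11, 17, 7, 8, 16, 15, 0, 10, 13, 4, 5, 9, 14]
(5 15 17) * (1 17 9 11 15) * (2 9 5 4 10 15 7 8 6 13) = [0, 17, 9, 3, 10, 1, 13, 8, 6, 11, 15, 7, 12, 2, 14, 5, 16, 4] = (1 17 4 10 15 5)(2 9 11 7 8 6 13)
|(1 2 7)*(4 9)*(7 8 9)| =6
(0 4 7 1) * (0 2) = (0 4 7 1 2) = [4, 2, 0, 3, 7, 5, 6, 1]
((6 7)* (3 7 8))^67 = (3 8 6 7)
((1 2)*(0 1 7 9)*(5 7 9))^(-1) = (0 9 2 1)(5 7)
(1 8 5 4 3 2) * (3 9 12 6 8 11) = (1 11 3 2)(4 9 12 6 8 5) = [0, 11, 1, 2, 9, 4, 8, 7, 5, 12, 10, 3, 6]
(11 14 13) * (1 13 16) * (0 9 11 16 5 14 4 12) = [9, 13, 2, 3, 12, 14, 6, 7, 8, 11, 10, 4, 0, 16, 5, 15, 1] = (0 9 11 4 12)(1 13 16)(5 14)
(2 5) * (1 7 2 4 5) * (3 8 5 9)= [0, 7, 1, 8, 9, 4, 6, 2, 5, 3]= (1 7 2)(3 8 5 4 9)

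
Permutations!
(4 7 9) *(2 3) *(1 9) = (1 9 4 7)(2 3) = [0, 9, 3, 2, 7, 5, 6, 1, 8, 4]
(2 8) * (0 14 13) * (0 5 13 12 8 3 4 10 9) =(0 14 12 8 2 3 4 10 9)(5 13) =[14, 1, 3, 4, 10, 13, 6, 7, 2, 0, 9, 11, 8, 5, 12]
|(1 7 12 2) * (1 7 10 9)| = |(1 10 9)(2 7 12)| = 3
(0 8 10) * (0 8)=(8 10)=[0, 1, 2, 3, 4, 5, 6, 7, 10, 9, 8]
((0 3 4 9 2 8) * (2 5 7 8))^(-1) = (0 8 7 5 9 4 3)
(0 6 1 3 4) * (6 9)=(0 9 6 1 3 4)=[9, 3, 2, 4, 0, 5, 1, 7, 8, 6]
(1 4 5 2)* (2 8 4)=[0, 2, 1, 3, 5, 8, 6, 7, 4]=(1 2)(4 5 8)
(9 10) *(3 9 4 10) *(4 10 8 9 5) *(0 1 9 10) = (0 1 9 3 5 4 8 10) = [1, 9, 2, 5, 8, 4, 6, 7, 10, 3, 0]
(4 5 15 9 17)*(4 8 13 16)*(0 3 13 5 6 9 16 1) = [3, 0, 2, 13, 6, 15, 9, 7, 5, 17, 10, 11, 12, 1, 14, 16, 4, 8] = (0 3 13 1)(4 6 9 17 8 5 15 16)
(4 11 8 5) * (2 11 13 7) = (2 11 8 5 4 13 7) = [0, 1, 11, 3, 13, 4, 6, 2, 5, 9, 10, 8, 12, 7]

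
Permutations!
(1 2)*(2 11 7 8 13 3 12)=(1 11 7 8 13 3 12 2)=[0, 11, 1, 12, 4, 5, 6, 8, 13, 9, 10, 7, 2, 3]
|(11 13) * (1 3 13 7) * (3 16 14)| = 7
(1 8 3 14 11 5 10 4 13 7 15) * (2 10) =(1 8 3 14 11 5 2 10 4 13 7 15) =[0, 8, 10, 14, 13, 2, 6, 15, 3, 9, 4, 5, 12, 7, 11, 1]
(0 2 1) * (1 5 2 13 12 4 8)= (0 13 12 4 8 1)(2 5)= [13, 0, 5, 3, 8, 2, 6, 7, 1, 9, 10, 11, 4, 12]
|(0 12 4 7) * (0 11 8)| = |(0 12 4 7 11 8)| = 6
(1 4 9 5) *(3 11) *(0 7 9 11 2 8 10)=(0 7 9 5 1 4 11 3 2 8 10)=[7, 4, 8, 2, 11, 1, 6, 9, 10, 5, 0, 3]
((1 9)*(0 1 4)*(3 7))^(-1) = ((0 1 9 4)(3 7))^(-1) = (0 4 9 1)(3 7)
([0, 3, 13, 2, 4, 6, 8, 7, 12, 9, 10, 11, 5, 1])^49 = (1 3 2 13)(5 6 8 12)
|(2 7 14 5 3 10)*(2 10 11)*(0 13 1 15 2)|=10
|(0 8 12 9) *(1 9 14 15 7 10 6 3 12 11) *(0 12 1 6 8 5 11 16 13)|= 15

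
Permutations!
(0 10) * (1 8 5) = [10, 8, 2, 3, 4, 1, 6, 7, 5, 9, 0] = (0 10)(1 8 5)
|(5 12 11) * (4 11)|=4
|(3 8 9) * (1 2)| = 6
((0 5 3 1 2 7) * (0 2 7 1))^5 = ((0 5 3)(1 7 2))^5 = (0 3 5)(1 2 7)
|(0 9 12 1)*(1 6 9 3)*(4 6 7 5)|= |(0 3 1)(4 6 9 12 7 5)|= 6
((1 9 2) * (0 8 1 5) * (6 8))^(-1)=((0 6 8 1 9 2 5))^(-1)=(0 5 2 9 1 8 6)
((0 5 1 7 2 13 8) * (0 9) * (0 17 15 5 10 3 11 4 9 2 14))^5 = (0 9 7 11 5 10 17 14 4 1 3 15)(2 8 13)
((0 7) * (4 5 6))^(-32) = ((0 7)(4 5 6))^(-32) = (7)(4 5 6)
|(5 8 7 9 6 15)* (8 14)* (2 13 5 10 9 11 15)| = |(2 13 5 14 8 7 11 15 10 9 6)| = 11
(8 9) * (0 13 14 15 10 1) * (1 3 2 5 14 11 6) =[13, 0, 5, 2, 4, 14, 1, 7, 9, 8, 3, 6, 12, 11, 15, 10] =(0 13 11 6 1)(2 5 14 15 10 3)(8 9)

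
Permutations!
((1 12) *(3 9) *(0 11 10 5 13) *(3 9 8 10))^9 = (0 3 10 13 11 8 5)(1 12)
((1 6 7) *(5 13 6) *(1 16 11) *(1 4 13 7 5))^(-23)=((4 13 6 5 7 16 11))^(-23)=(4 16 5 13 11 7 6)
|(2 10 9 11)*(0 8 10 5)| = 7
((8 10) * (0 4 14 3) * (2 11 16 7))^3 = ((0 4 14 3)(2 11 16 7)(8 10))^3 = (0 3 14 4)(2 7 16 11)(8 10)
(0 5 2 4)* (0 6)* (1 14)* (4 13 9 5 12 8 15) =(0 12 8 15 4 6)(1 14)(2 13 9 5) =[12, 14, 13, 3, 6, 2, 0, 7, 15, 5, 10, 11, 8, 9, 1, 4]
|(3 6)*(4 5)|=2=|(3 6)(4 5)|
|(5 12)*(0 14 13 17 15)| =|(0 14 13 17 15)(5 12)| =10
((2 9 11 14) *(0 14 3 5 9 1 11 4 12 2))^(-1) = ((0 14)(1 11 3 5 9 4 12 2))^(-1) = (0 14)(1 2 12 4 9 5 3 11)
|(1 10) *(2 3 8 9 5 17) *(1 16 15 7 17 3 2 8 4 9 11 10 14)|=|(1 14)(3 4 9 5)(7 17 8 11 10 16 15)|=28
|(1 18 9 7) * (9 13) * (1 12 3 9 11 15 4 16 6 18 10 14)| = 84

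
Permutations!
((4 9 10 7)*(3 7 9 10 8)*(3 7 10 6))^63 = (10)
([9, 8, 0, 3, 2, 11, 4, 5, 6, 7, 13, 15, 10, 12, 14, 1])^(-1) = (0 2 4 6 8 1 15 11 5 7 9)(10 12 13)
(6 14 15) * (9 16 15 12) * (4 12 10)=(4 12 9 16 15 6 14 10)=[0, 1, 2, 3, 12, 5, 14, 7, 8, 16, 4, 11, 9, 13, 10, 6, 15]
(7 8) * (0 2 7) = (0 2 7 8) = [2, 1, 7, 3, 4, 5, 6, 8, 0]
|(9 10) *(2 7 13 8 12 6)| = 6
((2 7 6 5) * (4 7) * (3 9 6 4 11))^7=((2 11 3 9 6 5)(4 7))^7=(2 11 3 9 6 5)(4 7)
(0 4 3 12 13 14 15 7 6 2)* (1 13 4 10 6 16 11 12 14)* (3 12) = (0 10 6 2)(1 13)(3 14 15 7 16 11)(4 12) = [10, 13, 0, 14, 12, 5, 2, 16, 8, 9, 6, 3, 4, 1, 15, 7, 11]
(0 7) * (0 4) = (0 7 4) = [7, 1, 2, 3, 0, 5, 6, 4]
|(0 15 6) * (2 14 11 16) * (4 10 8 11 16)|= |(0 15 6)(2 14 16)(4 10 8 11)|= 12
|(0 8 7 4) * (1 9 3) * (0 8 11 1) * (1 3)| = 6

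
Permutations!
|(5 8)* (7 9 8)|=|(5 7 9 8)|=4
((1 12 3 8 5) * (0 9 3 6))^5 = ((0 9 3 8 5 1 12 6))^5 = (0 1 3 6 5 9 12 8)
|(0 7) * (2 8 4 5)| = |(0 7)(2 8 4 5)| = 4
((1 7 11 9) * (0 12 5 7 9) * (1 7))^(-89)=(0 5 9 11 12 1 7)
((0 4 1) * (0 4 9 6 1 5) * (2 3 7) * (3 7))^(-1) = ((0 9 6 1 4 5)(2 7))^(-1) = (0 5 4 1 6 9)(2 7)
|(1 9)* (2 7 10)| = 6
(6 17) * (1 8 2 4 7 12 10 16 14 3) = (1 8 2 4 7 12 10 16 14 3)(6 17) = [0, 8, 4, 1, 7, 5, 17, 12, 2, 9, 16, 11, 10, 13, 3, 15, 14, 6]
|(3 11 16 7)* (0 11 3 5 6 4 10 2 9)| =10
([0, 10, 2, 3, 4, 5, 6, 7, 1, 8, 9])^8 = (10)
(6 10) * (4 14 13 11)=(4 14 13 11)(6 10)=[0, 1, 2, 3, 14, 5, 10, 7, 8, 9, 6, 4, 12, 11, 13]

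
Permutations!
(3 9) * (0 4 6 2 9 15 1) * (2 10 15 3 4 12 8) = (0 12 8 2 9 4 6 10 15 1) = [12, 0, 9, 3, 6, 5, 10, 7, 2, 4, 15, 11, 8, 13, 14, 1]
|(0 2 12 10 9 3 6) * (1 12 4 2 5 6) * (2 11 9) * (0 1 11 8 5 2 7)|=30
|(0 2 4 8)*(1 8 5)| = |(0 2 4 5 1 8)| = 6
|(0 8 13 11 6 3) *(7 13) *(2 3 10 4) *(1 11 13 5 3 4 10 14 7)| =|(0 8 1 11 6 14 7 5 3)(2 4)| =18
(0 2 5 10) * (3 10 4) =(0 2 5 4 3 10) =[2, 1, 5, 10, 3, 4, 6, 7, 8, 9, 0]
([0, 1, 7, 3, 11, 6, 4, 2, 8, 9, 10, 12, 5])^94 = [0, 1, 2, 3, 6, 12, 5, 7, 8, 9, 10, 4, 11]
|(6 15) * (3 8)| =2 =|(3 8)(6 15)|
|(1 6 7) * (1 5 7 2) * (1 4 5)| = 6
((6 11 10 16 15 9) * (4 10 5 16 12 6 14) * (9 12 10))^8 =(4 14 9)(5 15 6)(11 16 12)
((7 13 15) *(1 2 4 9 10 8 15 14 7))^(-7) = ((1 2 4 9 10 8 15)(7 13 14))^(-7) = (15)(7 14 13)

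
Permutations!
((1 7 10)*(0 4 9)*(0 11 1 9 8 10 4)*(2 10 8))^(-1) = ((1 7 4 2 10 9 11))^(-1) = (1 11 9 10 2 4 7)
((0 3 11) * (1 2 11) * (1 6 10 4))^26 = ((0 3 6 10 4 1 2 11))^26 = (0 6 4 2)(1 11 3 10)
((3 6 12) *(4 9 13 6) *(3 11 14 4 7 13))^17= (3 9 4 14 11 12 6 13 7)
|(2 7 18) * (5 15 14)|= |(2 7 18)(5 15 14)|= 3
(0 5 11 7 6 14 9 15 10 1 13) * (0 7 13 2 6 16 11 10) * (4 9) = (0 5 10 1 2 6 14 4 9 15)(7 16 11 13) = [5, 2, 6, 3, 9, 10, 14, 16, 8, 15, 1, 13, 12, 7, 4, 0, 11]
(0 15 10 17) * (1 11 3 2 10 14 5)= (0 15 14 5 1 11 3 2 10 17)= [15, 11, 10, 2, 4, 1, 6, 7, 8, 9, 17, 3, 12, 13, 5, 14, 16, 0]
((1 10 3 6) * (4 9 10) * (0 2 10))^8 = (10)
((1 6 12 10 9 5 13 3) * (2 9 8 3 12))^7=(1 10 5 6 8 13 2 3 12 9)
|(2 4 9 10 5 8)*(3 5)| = |(2 4 9 10 3 5 8)| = 7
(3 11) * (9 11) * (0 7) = [7, 1, 2, 9, 4, 5, 6, 0, 8, 11, 10, 3] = (0 7)(3 9 11)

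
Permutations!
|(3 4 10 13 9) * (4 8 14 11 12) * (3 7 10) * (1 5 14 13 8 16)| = 40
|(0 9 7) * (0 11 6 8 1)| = |(0 9 7 11 6 8 1)| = 7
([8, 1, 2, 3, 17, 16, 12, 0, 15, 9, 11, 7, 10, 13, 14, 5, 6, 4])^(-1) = (0 7 11 10 12 6 16 5 15 8)(4 17)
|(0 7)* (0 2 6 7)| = |(2 6 7)| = 3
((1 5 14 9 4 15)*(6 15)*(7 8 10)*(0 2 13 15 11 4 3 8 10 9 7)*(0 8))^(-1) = (0 3 9 8 10 7 14 5 1 15 13 2)(4 11 6)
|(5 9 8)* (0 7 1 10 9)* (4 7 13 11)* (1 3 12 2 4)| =40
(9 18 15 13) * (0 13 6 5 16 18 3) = (0 13 9 3)(5 16 18 15 6) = [13, 1, 2, 0, 4, 16, 5, 7, 8, 3, 10, 11, 12, 9, 14, 6, 18, 17, 15]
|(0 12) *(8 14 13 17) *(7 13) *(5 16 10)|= 30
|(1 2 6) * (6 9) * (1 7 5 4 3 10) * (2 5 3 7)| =6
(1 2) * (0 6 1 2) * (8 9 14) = (0 6 1)(8 9 14) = [6, 0, 2, 3, 4, 5, 1, 7, 9, 14, 10, 11, 12, 13, 8]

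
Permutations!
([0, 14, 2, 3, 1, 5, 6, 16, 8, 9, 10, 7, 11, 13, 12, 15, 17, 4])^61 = [0, 16, 2, 3, 7, 5, 6, 14, 8, 9, 10, 1, 4, 13, 17, 15, 12, 11]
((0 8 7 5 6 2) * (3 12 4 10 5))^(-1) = ((0 8 7 3 12 4 10 5 6 2))^(-1) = (0 2 6 5 10 4 12 3 7 8)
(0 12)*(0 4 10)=[12, 1, 2, 3, 10, 5, 6, 7, 8, 9, 0, 11, 4]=(0 12 4 10)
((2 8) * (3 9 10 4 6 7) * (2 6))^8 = (10)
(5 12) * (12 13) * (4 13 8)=(4 13 12 5 8)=[0, 1, 2, 3, 13, 8, 6, 7, 4, 9, 10, 11, 5, 12]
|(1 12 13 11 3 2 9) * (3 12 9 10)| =|(1 9)(2 10 3)(11 12 13)| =6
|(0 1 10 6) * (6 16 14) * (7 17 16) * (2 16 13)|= |(0 1 10 7 17 13 2 16 14 6)|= 10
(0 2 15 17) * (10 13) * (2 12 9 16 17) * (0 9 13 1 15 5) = (0 12 13 10 1 15 2 5)(9 16 17) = [12, 15, 5, 3, 4, 0, 6, 7, 8, 16, 1, 11, 13, 10, 14, 2, 17, 9]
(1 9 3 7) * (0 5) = (0 5)(1 9 3 7) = [5, 9, 2, 7, 4, 0, 6, 1, 8, 3]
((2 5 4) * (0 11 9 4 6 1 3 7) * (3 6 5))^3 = ((0 11 9 4 2 3 7)(1 6))^3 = (0 4 7 9 3 11 2)(1 6)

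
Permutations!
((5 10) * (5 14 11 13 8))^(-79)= (5 8 13 11 14 10)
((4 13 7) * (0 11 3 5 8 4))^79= (0 7 13 4 8 5 3 11)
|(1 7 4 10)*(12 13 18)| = 12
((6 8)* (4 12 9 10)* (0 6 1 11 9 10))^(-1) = ((0 6 8 1 11 9)(4 12 10))^(-1) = (0 9 11 1 8 6)(4 10 12)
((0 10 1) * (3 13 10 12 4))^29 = (0 12 4 3 13 10 1)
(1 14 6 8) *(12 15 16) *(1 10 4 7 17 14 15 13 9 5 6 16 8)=(1 15 8 10 4 7 17 14 16 12 13 9 5 6)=[0, 15, 2, 3, 7, 6, 1, 17, 10, 5, 4, 11, 13, 9, 16, 8, 12, 14]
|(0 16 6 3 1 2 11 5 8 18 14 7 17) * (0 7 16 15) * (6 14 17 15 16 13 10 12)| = |(0 16 14 13 10 12 6 3 1 2 11 5 8 18 17 7 15)| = 17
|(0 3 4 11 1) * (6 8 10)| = 15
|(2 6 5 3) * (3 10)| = |(2 6 5 10 3)| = 5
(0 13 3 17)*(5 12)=(0 13 3 17)(5 12)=[13, 1, 2, 17, 4, 12, 6, 7, 8, 9, 10, 11, 5, 3, 14, 15, 16, 0]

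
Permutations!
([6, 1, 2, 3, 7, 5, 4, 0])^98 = (0 4)(6 7)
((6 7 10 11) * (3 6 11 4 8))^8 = ((11)(3 6 7 10 4 8))^8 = (11)(3 7 4)(6 10 8)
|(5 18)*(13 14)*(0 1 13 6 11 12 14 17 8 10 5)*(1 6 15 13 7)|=12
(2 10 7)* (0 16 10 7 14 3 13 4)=(0 16 10 14 3 13 4)(2 7)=[16, 1, 7, 13, 0, 5, 6, 2, 8, 9, 14, 11, 12, 4, 3, 15, 10]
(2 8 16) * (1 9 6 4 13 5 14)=(1 9 6 4 13 5 14)(2 8 16)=[0, 9, 8, 3, 13, 14, 4, 7, 16, 6, 10, 11, 12, 5, 1, 15, 2]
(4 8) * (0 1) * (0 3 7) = (0 1 3 7)(4 8) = [1, 3, 2, 7, 8, 5, 6, 0, 4]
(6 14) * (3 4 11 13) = (3 4 11 13)(6 14) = [0, 1, 2, 4, 11, 5, 14, 7, 8, 9, 10, 13, 12, 3, 6]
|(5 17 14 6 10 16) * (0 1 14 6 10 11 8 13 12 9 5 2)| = 24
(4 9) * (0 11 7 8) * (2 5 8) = (0 11 7 2 5 8)(4 9) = [11, 1, 5, 3, 9, 8, 6, 2, 0, 4, 10, 7]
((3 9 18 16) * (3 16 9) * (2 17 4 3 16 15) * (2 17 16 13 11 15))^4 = ((2 16)(3 13 11 15 17 4)(9 18))^4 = (18)(3 17 11)(4 15 13)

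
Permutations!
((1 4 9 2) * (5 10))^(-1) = ((1 4 9 2)(5 10))^(-1) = (1 2 9 4)(5 10)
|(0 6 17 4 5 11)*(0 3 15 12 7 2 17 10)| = |(0 6 10)(2 17 4 5 11 3 15 12 7)| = 9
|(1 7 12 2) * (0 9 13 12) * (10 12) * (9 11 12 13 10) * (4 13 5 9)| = |(0 11 12 2 1 7)(4 13)(5 9 10)| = 6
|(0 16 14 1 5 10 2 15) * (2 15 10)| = |(0 16 14 1 5 2 10 15)| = 8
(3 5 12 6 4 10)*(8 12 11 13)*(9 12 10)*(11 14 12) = (3 5 14 12 6 4 9 11 13 8 10) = [0, 1, 2, 5, 9, 14, 4, 7, 10, 11, 3, 13, 6, 8, 12]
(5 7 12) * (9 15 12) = (5 7 9 15 12) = [0, 1, 2, 3, 4, 7, 6, 9, 8, 15, 10, 11, 5, 13, 14, 12]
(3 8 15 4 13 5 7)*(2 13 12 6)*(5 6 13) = (2 5 7 3 8 15 4 12 13 6) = [0, 1, 5, 8, 12, 7, 2, 3, 15, 9, 10, 11, 13, 6, 14, 4]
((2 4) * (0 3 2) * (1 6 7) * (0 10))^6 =(0 3 2 4 10)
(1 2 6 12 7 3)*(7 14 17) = (1 2 6 12 14 17 7 3) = [0, 2, 6, 1, 4, 5, 12, 3, 8, 9, 10, 11, 14, 13, 17, 15, 16, 7]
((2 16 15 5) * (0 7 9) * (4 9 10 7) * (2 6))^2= ((0 4 9)(2 16 15 5 6)(7 10))^2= (0 9 4)(2 15 6 16 5)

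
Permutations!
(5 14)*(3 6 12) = (3 6 12)(5 14) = [0, 1, 2, 6, 4, 14, 12, 7, 8, 9, 10, 11, 3, 13, 5]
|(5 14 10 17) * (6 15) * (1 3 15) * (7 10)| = |(1 3 15 6)(5 14 7 10 17)| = 20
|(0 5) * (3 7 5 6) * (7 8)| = 6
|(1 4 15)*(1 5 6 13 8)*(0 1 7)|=|(0 1 4 15 5 6 13 8 7)|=9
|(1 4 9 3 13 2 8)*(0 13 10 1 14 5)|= 30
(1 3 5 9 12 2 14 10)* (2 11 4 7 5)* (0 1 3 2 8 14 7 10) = (0 1 2 7 5 9 12 11 4 10 3 8 14) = [1, 2, 7, 8, 10, 9, 6, 5, 14, 12, 3, 4, 11, 13, 0]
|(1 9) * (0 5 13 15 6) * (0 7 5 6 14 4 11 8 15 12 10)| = 70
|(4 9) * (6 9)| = |(4 6 9)| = 3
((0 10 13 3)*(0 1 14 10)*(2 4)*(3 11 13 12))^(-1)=(1 3 12 10 14)(2 4)(11 13)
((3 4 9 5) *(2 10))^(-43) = ((2 10)(3 4 9 5))^(-43) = (2 10)(3 4 9 5)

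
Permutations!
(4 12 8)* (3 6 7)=(3 6 7)(4 12 8)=[0, 1, 2, 6, 12, 5, 7, 3, 4, 9, 10, 11, 8]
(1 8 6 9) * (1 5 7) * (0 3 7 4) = (0 3 7 1 8 6 9 5 4) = [3, 8, 2, 7, 0, 4, 9, 1, 6, 5]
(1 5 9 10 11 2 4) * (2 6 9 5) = (1 2 4)(6 9 10 11) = [0, 2, 4, 3, 1, 5, 9, 7, 8, 10, 11, 6]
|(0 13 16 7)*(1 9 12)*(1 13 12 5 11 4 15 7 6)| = 12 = |(0 12 13 16 6 1 9 5 11 4 15 7)|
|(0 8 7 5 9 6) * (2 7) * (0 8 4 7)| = |(0 4 7 5 9 6 8 2)| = 8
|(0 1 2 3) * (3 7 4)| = |(0 1 2 7 4 3)| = 6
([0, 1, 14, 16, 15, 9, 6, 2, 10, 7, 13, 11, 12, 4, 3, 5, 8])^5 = (2 10 9 16 15 14 13 7 8 5 3 4)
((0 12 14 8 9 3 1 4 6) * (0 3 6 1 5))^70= ((0 12 14 8 9 6 3 5)(1 4))^70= (0 3 9 14)(5 6 8 12)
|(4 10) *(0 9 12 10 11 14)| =7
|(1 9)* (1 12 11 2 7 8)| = 7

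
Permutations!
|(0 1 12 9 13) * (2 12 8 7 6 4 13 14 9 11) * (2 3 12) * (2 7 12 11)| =|(0 1 8 12 2 7 6 4 13)(3 11)(9 14)| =18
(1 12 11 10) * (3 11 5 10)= [0, 12, 2, 11, 4, 10, 6, 7, 8, 9, 1, 3, 5]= (1 12 5 10)(3 11)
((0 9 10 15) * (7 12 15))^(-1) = (0 15 12 7 10 9) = ((0 9 10 7 12 15))^(-1)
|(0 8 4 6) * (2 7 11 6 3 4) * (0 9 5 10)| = 18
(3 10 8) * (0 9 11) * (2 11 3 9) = (0 2 11)(3 10 8 9) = [2, 1, 11, 10, 4, 5, 6, 7, 9, 3, 8, 0]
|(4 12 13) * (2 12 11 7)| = |(2 12 13 4 11 7)| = 6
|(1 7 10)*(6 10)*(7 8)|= |(1 8 7 6 10)|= 5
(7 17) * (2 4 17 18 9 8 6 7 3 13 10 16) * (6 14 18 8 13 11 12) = (2 4 17 3 11 12 6 7 8 14 18 9 13 10 16) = [0, 1, 4, 11, 17, 5, 7, 8, 14, 13, 16, 12, 6, 10, 18, 15, 2, 3, 9]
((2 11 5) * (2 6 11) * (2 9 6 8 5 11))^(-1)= (11)(2 6 9)(5 8)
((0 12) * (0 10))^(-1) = (0 10 12)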